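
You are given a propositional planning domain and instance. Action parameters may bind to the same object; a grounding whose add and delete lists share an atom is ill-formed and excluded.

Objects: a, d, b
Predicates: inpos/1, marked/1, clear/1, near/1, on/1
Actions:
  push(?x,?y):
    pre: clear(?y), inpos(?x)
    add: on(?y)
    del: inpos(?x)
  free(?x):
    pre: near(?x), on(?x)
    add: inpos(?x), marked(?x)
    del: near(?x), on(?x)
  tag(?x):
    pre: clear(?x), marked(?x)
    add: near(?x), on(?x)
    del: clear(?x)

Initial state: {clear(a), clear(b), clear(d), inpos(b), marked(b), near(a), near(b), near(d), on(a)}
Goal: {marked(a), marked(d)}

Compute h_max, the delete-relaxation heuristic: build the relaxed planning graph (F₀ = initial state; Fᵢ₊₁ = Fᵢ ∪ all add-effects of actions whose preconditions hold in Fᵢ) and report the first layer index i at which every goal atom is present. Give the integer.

F0 = init (9 atoms)
F1 = F0 ∪ {inpos(a), marked(a), on(b), on(d)}  (13 atoms)
F2 = F1 ∪ {inpos(d), marked(d)}  (15 atoms)
goal ⊆ F2  ⇒  h_max = 2

2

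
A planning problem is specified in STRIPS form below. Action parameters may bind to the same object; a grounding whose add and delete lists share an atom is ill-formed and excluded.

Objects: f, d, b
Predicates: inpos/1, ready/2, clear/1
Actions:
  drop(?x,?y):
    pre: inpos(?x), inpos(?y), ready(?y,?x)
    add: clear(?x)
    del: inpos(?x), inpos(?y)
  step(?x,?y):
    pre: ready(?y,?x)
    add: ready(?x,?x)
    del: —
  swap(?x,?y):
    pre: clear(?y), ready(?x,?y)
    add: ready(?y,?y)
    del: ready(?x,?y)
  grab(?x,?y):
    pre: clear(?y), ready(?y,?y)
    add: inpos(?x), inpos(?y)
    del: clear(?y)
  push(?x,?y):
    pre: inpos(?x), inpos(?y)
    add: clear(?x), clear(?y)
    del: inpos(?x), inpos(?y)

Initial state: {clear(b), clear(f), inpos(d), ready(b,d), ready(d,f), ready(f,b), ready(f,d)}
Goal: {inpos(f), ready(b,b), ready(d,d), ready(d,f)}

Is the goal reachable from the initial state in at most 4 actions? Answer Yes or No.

Yes

1. step(d,f)  →  {clear(b), clear(f), inpos(d), ready(b,d), ready(d,d), ready(d,f), ready(f,b), ready(f,d)}
2. step(b,f)  →  {clear(b), clear(f), inpos(d), ready(b,b), ready(b,d), ready(d,d), ready(d,f), ready(f,b), ready(f,d)}
3. grab(f,b)  →  {clear(f), inpos(b), inpos(d), inpos(f), ready(b,b), ready(b,d), ready(d,d), ready(d,f), ready(f,b), ready(f,d)}
optimal plan length = 3; 3 ≤ 4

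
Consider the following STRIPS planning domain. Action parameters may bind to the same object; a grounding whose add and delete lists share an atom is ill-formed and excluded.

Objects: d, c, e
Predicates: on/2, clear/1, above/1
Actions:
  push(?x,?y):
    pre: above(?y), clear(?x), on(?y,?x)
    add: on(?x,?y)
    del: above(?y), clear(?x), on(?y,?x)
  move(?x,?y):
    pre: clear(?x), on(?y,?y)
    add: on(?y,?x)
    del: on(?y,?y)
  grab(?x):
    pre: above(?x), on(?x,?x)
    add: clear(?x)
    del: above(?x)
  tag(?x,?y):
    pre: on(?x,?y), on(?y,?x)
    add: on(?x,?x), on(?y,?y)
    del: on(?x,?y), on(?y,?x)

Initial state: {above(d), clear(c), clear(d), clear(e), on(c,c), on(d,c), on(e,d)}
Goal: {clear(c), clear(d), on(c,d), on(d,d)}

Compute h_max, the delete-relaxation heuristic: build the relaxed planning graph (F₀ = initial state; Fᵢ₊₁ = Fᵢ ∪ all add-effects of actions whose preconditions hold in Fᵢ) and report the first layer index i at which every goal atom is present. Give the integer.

F0 = init (7 atoms)
F1 = F0 ∪ {on(c,d), on(c,e)}  (9 atoms)
F2 = F1 ∪ {on(d,d)}  (10 atoms)
goal ⊆ F2  ⇒  h_max = 2

2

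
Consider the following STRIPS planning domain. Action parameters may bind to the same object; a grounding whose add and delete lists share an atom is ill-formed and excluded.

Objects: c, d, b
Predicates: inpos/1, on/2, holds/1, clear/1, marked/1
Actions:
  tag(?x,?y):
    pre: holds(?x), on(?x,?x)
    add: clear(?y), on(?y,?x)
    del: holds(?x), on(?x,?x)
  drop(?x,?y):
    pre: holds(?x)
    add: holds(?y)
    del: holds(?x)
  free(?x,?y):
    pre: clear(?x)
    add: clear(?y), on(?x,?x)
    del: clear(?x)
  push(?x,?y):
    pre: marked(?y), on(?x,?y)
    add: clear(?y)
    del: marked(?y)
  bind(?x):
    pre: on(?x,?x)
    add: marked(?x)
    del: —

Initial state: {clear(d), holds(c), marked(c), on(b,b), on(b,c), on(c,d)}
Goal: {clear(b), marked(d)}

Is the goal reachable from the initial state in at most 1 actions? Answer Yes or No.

1. free(d,b)  →  {clear(b), holds(c), marked(c), on(b,b), on(b,c), on(c,d), on(d,d)}
2. bind(d)  →  {clear(b), holds(c), marked(c), marked(d), on(b,b), on(b,c), on(c,d), on(d,d)}
optimal plan length = 2; 2 > 1

No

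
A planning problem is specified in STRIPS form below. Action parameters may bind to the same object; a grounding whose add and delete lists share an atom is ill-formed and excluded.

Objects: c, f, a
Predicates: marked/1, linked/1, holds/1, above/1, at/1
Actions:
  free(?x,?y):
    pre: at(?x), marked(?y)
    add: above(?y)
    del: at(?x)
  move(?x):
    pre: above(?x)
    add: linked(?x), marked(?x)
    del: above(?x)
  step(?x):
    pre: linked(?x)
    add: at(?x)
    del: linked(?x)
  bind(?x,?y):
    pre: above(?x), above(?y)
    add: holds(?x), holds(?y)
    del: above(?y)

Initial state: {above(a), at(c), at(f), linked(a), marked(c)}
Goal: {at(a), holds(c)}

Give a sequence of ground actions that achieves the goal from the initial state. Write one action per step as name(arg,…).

1. free(c,c)  →  {above(a), above(c), at(f), linked(a), marked(c)}
2. step(a)  →  {above(a), above(c), at(a), at(f), marked(c)}
3. bind(c,c)  →  {above(a), at(a), at(f), holds(c), marked(c)}

free(c,c); step(a); bind(c,c)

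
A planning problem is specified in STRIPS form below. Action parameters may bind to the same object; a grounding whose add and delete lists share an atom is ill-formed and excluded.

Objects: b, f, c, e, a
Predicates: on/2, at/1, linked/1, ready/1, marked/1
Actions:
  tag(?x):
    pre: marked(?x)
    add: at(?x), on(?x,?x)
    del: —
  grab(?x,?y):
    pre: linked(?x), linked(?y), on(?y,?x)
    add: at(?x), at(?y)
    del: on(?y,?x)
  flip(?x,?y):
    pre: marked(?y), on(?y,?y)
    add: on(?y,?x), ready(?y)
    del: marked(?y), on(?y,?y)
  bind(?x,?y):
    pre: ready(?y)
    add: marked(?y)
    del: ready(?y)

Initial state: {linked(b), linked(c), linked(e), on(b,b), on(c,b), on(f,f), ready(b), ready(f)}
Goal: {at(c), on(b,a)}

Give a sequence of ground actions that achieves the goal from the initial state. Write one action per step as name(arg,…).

grab(b,c); bind(b,b); flip(a,b)

1. grab(b,c)  →  {at(b), at(c), linked(b), linked(c), linked(e), on(b,b), on(f,f), ready(b), ready(f)}
2. bind(b,b)  →  {at(b), at(c), linked(b), linked(c), linked(e), marked(b), on(b,b), on(f,f), ready(f)}
3. flip(a,b)  →  {at(b), at(c), linked(b), linked(c), linked(e), on(b,a), on(f,f), ready(b), ready(f)}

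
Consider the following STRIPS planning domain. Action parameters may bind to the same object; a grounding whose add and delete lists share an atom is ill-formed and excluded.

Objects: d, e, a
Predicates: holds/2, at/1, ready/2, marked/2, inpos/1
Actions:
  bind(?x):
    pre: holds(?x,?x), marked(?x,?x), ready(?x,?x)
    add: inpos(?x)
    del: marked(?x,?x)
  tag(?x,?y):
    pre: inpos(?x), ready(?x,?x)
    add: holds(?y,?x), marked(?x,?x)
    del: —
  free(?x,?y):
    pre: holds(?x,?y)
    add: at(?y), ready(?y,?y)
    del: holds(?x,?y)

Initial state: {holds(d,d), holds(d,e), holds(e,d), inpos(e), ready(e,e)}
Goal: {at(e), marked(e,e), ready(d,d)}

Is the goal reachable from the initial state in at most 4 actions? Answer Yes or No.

1. tag(e,d)  →  {holds(d,d), holds(d,e), holds(e,d), inpos(e), marked(e,e), ready(e,e)}
2. free(d,d)  →  {at(d), holds(d,e), holds(e,d), inpos(e), marked(e,e), ready(d,d), ready(e,e)}
3. free(d,e)  →  {at(d), at(e), holds(e,d), inpos(e), marked(e,e), ready(d,d), ready(e,e)}
optimal plan length = 3; 3 ≤ 4

Yes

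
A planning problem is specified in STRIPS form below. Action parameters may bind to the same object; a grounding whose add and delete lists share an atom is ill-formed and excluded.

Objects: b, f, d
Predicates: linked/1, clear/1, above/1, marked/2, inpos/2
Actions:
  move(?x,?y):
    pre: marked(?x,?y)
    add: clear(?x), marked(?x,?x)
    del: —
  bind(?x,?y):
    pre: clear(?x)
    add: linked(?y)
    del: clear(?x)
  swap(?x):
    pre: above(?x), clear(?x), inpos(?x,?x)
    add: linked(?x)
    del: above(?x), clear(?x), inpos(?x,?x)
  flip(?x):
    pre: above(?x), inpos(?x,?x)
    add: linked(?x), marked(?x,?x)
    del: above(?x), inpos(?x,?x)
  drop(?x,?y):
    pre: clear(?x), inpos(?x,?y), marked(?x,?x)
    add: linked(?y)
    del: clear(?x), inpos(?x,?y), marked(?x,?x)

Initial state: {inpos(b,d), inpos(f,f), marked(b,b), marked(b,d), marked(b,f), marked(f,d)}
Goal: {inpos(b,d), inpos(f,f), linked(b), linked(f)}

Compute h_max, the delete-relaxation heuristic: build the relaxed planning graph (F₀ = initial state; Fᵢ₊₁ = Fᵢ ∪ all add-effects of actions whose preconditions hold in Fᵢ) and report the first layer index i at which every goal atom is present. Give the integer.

2

F0 = init (6 atoms)
F1 = F0 ∪ {clear(b), clear(f), marked(f,f)}  (9 atoms)
F2 = F1 ∪ {linked(b), linked(d), linked(f)}  (12 atoms)
goal ⊆ F2  ⇒  h_max = 2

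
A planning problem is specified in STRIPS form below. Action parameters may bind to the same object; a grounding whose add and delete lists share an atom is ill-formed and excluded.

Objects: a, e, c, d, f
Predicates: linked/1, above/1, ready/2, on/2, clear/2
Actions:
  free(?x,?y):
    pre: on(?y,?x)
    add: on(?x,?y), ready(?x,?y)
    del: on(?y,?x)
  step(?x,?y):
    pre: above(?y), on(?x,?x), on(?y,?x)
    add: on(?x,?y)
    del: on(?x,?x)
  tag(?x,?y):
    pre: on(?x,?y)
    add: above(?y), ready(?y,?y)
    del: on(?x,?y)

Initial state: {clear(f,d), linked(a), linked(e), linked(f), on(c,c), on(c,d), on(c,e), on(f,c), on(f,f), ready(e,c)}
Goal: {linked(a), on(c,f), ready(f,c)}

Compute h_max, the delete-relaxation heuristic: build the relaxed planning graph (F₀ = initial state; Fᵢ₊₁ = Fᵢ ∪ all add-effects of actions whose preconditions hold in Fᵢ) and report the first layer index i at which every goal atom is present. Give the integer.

F0 = init (10 atoms)
F1 = F0 ∪ {above(c), above(d), above(e), above(f), on(c,f), on(d,c), on(e,c), ready(c,c), ready(c,f), ready(d,c), ready(d,d), ready(e,e), ready(f,f)}  (23 atoms)
F2 = F1 ∪ {ready(c,d), ready(c,e), ready(f,c)}  (26 atoms)
goal ⊆ F2  ⇒  h_max = 2

2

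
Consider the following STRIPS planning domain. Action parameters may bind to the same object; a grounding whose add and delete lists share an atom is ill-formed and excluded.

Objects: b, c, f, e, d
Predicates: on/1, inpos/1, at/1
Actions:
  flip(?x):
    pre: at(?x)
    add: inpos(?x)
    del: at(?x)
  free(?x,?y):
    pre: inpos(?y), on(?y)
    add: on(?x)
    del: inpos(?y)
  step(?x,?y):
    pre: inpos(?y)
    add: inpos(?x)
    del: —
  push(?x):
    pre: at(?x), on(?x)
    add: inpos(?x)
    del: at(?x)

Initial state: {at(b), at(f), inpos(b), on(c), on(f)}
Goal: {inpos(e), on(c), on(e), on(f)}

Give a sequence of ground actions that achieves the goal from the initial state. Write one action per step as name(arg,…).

flip(f); free(e,f); step(e,b)

1. flip(f)  →  {at(b), inpos(b), inpos(f), on(c), on(f)}
2. free(e,f)  →  {at(b), inpos(b), on(c), on(e), on(f)}
3. step(e,b)  →  {at(b), inpos(b), inpos(e), on(c), on(e), on(f)}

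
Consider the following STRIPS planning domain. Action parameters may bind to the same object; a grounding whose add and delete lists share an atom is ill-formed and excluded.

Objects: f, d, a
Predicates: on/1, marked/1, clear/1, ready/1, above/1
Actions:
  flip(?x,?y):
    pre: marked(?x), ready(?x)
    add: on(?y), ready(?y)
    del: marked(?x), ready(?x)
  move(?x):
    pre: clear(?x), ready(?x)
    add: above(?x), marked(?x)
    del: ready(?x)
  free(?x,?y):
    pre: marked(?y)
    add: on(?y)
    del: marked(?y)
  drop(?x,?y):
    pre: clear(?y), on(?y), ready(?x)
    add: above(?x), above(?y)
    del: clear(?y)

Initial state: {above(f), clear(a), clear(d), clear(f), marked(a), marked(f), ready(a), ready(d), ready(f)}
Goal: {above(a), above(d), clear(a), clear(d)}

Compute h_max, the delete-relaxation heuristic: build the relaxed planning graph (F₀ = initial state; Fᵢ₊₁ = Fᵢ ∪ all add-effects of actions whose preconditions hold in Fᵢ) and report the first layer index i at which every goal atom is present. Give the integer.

1

F0 = init (9 atoms)
F1 = F0 ∪ {above(a), above(d), marked(d), on(a), on(d), on(f)}  (15 atoms)
goal ⊆ F1  ⇒  h_max = 1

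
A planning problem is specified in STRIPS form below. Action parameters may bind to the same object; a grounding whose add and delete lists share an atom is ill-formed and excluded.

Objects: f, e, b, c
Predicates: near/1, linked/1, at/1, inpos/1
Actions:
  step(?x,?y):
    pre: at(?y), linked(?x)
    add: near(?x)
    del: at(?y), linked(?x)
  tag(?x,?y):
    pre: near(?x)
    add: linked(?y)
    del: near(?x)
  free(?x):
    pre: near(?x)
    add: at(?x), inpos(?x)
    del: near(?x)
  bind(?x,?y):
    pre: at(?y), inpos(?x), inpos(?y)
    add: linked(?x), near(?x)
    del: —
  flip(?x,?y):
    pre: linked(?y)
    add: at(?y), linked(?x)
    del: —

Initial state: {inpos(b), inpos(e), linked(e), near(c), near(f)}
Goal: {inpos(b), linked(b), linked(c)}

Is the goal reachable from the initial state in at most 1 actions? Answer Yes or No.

1. tag(f,b)  →  {inpos(b), inpos(e), linked(b), linked(e), near(c)}
2. tag(c,c)  →  {inpos(b), inpos(e), linked(b), linked(c), linked(e)}
optimal plan length = 2; 2 > 1

No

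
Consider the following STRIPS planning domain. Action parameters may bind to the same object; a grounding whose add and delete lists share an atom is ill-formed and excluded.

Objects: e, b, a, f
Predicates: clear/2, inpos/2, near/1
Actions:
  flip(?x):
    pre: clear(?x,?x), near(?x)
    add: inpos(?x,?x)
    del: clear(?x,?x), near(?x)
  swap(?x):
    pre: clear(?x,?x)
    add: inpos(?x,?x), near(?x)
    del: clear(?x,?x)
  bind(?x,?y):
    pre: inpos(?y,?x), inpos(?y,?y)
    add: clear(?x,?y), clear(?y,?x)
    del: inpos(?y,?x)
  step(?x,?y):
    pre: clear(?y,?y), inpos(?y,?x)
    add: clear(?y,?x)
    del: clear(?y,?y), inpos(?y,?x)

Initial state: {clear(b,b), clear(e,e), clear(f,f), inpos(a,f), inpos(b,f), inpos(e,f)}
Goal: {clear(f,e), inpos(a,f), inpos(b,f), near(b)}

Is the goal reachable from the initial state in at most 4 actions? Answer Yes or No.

Yes

1. swap(e)  →  {clear(b,b), clear(f,f), inpos(a,f), inpos(b,f), inpos(e,e), inpos(e,f), near(e)}
2. swap(b)  →  {clear(f,f), inpos(a,f), inpos(b,b), inpos(b,f), inpos(e,e), inpos(e,f), near(b), near(e)}
3. bind(f,e)  →  {clear(e,f), clear(f,e), clear(f,f), inpos(a,f), inpos(b,b), inpos(b,f), inpos(e,e), near(b), near(e)}
optimal plan length = 3; 3 ≤ 4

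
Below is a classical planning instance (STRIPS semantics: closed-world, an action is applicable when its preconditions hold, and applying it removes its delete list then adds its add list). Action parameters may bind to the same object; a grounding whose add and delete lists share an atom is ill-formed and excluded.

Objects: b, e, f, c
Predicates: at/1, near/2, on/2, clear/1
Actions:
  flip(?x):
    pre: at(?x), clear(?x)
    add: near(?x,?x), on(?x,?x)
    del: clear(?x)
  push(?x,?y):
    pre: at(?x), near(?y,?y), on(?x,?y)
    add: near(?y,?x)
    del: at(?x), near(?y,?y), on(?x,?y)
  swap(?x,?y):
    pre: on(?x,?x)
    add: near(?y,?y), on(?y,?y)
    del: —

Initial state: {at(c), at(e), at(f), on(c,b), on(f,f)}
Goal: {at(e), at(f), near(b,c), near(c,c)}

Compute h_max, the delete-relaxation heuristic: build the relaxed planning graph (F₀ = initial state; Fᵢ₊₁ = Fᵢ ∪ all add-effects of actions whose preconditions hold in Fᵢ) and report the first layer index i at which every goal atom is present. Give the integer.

2

F0 = init (5 atoms)
F1 = F0 ∪ {near(b,b), near(c,c), near(e,e), near(f,f), on(b,b), on(c,c), on(e,e)}  (12 atoms)
F2 = F1 ∪ {near(b,c)}  (13 atoms)
goal ⊆ F2  ⇒  h_max = 2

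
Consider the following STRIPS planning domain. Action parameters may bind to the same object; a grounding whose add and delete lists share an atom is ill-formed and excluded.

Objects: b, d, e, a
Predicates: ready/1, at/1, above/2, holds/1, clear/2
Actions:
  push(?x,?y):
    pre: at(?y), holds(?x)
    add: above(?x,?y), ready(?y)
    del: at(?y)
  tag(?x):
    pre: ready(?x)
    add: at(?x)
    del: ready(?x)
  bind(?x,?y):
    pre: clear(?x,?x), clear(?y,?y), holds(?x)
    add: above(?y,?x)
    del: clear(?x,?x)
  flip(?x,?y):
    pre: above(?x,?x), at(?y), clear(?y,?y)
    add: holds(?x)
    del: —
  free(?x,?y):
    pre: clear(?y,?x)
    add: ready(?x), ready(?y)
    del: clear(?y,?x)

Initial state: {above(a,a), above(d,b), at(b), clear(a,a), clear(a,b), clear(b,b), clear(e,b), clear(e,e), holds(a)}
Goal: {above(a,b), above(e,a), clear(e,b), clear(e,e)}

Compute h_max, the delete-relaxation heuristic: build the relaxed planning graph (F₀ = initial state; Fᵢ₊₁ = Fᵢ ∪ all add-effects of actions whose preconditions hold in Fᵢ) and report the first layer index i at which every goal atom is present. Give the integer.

1

F0 = init (9 atoms)
F1 = F0 ∪ {above(a,b), above(b,a), above(e,a), ready(a), ready(b), ready(e)}  (15 atoms)
goal ⊆ F1  ⇒  h_max = 1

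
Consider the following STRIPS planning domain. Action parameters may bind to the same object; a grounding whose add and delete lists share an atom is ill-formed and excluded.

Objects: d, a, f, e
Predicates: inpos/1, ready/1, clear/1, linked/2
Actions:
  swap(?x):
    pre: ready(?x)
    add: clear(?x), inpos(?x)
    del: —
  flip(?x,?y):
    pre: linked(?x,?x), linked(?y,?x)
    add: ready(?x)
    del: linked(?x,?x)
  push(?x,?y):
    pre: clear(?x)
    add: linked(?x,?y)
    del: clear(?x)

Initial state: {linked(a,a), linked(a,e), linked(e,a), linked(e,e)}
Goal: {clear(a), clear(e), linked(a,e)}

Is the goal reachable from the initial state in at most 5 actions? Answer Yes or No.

1. flip(a,a)  →  {linked(a,e), linked(e,a), linked(e,e), ready(a)}
2. swap(a)  →  {clear(a), inpos(a), linked(a,e), linked(e,a), linked(e,e), ready(a)}
3. flip(e,a)  →  {clear(a), inpos(a), linked(a,e), linked(e,a), ready(a), ready(e)}
4. swap(e)  →  {clear(a), clear(e), inpos(a), inpos(e), linked(a,e), linked(e,a), ready(a), ready(e)}
optimal plan length = 4; 4 ≤ 5

Yes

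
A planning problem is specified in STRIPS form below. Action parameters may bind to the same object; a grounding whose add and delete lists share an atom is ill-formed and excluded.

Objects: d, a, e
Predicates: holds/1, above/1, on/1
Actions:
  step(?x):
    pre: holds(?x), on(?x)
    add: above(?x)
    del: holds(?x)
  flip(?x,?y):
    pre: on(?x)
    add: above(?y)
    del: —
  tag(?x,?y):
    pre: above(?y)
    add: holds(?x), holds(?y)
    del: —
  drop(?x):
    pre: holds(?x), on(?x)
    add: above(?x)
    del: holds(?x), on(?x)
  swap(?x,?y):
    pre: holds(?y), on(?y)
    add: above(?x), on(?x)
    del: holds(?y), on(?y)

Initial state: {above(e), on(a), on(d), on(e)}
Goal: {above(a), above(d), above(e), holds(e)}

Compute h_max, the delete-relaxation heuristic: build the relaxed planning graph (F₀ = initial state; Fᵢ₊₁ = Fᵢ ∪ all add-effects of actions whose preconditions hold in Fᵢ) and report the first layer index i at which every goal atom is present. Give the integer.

1

F0 = init (4 atoms)
F1 = F0 ∪ {above(a), above(d), holds(a), holds(d), holds(e)}  (9 atoms)
goal ⊆ F1  ⇒  h_max = 1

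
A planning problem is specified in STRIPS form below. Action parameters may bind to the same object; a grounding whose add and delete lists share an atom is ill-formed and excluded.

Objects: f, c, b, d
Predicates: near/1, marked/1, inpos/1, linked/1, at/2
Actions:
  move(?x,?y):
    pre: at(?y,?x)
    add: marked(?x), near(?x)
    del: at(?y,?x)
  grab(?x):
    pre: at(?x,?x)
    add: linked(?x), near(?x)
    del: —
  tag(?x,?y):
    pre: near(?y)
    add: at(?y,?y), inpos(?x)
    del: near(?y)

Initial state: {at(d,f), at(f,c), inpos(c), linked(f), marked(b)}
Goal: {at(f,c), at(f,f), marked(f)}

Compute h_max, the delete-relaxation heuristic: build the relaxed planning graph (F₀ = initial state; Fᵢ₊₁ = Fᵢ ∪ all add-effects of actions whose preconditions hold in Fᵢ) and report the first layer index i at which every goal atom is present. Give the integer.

F0 = init (5 atoms)
F1 = F0 ∪ {marked(c), marked(f), near(c), near(f)}  (9 atoms)
F2 = F1 ∪ {at(c,c), at(f,f), inpos(b), inpos(d), inpos(f)}  (14 atoms)
goal ⊆ F2  ⇒  h_max = 2

2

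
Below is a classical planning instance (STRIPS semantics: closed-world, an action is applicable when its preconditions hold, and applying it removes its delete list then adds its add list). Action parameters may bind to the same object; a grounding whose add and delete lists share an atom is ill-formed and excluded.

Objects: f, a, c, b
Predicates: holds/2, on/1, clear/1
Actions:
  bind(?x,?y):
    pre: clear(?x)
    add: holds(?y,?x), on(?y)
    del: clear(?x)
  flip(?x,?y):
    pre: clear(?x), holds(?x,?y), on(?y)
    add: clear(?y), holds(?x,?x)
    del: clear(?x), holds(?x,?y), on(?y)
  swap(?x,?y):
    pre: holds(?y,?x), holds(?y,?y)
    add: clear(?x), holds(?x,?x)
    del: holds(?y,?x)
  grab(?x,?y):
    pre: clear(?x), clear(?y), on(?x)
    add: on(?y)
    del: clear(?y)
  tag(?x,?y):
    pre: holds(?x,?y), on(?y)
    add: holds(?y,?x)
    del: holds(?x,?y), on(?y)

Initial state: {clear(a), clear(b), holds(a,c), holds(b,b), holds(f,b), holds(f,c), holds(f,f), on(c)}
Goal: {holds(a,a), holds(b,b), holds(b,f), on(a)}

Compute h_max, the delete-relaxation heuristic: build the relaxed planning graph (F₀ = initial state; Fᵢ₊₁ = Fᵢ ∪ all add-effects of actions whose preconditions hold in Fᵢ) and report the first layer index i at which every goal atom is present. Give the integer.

F0 = init (8 atoms)
F1 = F0 ∪ {clear(c), holds(a,a), holds(a,b), holds(b,a), holds(c,a), holds(c,b), holds(c,c), holds(c,f), holds(f,a), on(a), on(b), on(f)}  (20 atoms)
F2 = F1 ∪ {clear(f), holds(a,f), holds(b,c), holds(b,f)}  (24 atoms)
goal ⊆ F2  ⇒  h_max = 2

2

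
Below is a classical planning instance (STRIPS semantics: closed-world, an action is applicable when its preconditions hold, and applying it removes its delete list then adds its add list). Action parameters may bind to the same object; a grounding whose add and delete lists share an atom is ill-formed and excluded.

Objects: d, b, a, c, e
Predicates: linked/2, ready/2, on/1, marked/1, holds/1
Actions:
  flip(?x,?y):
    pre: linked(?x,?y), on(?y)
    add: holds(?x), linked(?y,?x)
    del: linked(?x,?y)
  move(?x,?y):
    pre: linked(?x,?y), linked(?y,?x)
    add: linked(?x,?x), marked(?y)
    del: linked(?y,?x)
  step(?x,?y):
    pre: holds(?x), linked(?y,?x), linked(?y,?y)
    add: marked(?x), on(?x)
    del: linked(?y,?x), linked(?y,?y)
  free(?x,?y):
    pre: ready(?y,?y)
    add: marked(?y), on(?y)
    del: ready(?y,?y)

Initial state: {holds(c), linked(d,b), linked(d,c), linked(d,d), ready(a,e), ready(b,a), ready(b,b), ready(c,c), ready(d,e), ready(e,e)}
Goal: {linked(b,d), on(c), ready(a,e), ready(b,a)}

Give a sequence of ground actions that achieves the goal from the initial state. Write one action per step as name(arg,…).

1. step(c,d)  →  {holds(c), linked(d,b), marked(c), on(c), ready(a,e), ready(b,a), ready(b,b), ready(c,c), ready(d,e), ready(e,e)}
2. free(d,b)  →  {holds(c), linked(d,b), marked(b), marked(c), on(b), on(c), ready(a,e), ready(b,a), ready(c,c), ready(d,e), ready(e,e)}
3. flip(d,b)  →  {holds(c), holds(d), linked(b,d), marked(b), marked(c), on(b), on(c), ready(a,e), ready(b,a), ready(c,c), ready(d,e), ready(e,e)}

step(c,d); free(d,b); flip(d,b)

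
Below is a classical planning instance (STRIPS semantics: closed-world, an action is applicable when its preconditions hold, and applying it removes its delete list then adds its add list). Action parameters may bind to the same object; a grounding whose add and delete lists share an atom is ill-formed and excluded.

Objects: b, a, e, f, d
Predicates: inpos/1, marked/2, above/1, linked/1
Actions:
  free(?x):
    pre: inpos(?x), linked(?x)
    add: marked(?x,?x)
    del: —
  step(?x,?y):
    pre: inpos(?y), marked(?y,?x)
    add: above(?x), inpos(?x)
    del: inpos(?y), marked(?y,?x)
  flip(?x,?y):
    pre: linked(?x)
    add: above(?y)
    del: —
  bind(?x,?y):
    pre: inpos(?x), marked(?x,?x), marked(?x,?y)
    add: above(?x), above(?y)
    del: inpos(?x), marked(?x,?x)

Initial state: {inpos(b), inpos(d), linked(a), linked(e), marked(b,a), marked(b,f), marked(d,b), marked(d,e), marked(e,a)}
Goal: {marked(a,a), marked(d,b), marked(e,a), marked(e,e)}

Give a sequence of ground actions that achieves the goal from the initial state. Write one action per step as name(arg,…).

step(a,b); free(a); step(e,d); free(e)

1. step(a,b)  →  {above(a), inpos(a), inpos(d), linked(a), linked(e), marked(b,f), marked(d,b), marked(d,e), marked(e,a)}
2. free(a)  →  {above(a), inpos(a), inpos(d), linked(a), linked(e), marked(a,a), marked(b,f), marked(d,b), marked(d,e), marked(e,a)}
3. step(e,d)  →  {above(a), above(e), inpos(a), inpos(e), linked(a), linked(e), marked(a,a), marked(b,f), marked(d,b), marked(e,a)}
4. free(e)  →  {above(a), above(e), inpos(a), inpos(e), linked(a), linked(e), marked(a,a), marked(b,f), marked(d,b), marked(e,a), marked(e,e)}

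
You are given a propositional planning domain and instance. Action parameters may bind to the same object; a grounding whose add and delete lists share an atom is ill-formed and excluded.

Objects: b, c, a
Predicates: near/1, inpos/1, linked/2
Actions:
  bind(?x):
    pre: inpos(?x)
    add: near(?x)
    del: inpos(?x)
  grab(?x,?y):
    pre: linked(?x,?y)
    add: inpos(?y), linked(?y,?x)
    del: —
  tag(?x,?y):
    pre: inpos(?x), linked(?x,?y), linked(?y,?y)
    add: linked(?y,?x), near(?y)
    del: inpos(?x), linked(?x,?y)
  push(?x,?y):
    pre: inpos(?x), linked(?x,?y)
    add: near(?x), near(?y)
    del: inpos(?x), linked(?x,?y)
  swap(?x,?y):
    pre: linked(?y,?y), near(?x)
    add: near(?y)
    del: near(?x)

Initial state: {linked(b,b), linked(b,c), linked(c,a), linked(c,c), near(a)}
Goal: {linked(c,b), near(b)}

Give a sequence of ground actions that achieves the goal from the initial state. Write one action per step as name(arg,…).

1. grab(b,c)  →  {inpos(c), linked(b,b), linked(b,c), linked(c,a), linked(c,b), linked(c,c), near(a)}
2. swap(a,b)  →  {inpos(c), linked(b,b), linked(b,c), linked(c,a), linked(c,b), linked(c,c), near(b)}

grab(b,c); swap(a,b)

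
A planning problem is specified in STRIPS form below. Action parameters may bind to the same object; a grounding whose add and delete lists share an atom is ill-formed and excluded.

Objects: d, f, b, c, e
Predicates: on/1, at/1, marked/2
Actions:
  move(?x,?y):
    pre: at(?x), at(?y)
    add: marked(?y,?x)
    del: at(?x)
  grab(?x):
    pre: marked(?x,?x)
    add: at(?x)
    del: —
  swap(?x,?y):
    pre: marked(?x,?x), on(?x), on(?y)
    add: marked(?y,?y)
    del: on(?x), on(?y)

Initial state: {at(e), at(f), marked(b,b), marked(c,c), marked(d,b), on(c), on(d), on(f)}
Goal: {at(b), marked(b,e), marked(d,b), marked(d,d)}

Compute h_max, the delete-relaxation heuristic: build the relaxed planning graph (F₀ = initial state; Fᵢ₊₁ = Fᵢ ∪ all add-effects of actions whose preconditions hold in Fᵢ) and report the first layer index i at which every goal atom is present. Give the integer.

F0 = init (8 atoms)
F1 = F0 ∪ {at(b), at(c), marked(d,d), marked(e,e), marked(e,f), marked(f,e), marked(f,f)}  (15 atoms)
F2 = F1 ∪ {at(d), marked(b,c), marked(b,e), marked(b,f), marked(c,b), marked(c,e), marked(c,f), marked(e,b), marked(e,c), marked(f,b), marked(f,c)}  (26 atoms)
goal ⊆ F2  ⇒  h_max = 2

2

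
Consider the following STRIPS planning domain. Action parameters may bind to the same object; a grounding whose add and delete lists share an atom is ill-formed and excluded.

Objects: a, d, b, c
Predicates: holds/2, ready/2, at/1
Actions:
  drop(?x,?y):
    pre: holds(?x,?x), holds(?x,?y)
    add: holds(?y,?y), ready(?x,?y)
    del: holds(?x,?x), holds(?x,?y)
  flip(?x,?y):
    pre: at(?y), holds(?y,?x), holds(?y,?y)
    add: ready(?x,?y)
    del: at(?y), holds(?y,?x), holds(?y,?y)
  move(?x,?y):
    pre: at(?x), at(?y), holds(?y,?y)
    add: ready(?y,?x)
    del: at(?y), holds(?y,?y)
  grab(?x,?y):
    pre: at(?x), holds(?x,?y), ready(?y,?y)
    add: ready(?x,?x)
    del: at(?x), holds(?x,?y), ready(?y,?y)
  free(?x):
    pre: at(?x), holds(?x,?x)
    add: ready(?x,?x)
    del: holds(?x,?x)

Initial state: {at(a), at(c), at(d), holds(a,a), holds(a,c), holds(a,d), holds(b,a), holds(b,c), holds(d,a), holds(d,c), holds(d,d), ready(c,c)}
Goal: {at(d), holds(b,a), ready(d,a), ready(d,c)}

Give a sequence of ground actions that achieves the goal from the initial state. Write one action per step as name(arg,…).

drop(d,c); flip(d,a)

1. drop(d,c)  →  {at(a), at(c), at(d), holds(a,a), holds(a,c), holds(a,d), holds(b,a), holds(b,c), holds(c,c), holds(d,a), ready(c,c), ready(d,c)}
2. flip(d,a)  →  {at(c), at(d), holds(a,c), holds(b,a), holds(b,c), holds(c,c), holds(d,a), ready(c,c), ready(d,a), ready(d,c)}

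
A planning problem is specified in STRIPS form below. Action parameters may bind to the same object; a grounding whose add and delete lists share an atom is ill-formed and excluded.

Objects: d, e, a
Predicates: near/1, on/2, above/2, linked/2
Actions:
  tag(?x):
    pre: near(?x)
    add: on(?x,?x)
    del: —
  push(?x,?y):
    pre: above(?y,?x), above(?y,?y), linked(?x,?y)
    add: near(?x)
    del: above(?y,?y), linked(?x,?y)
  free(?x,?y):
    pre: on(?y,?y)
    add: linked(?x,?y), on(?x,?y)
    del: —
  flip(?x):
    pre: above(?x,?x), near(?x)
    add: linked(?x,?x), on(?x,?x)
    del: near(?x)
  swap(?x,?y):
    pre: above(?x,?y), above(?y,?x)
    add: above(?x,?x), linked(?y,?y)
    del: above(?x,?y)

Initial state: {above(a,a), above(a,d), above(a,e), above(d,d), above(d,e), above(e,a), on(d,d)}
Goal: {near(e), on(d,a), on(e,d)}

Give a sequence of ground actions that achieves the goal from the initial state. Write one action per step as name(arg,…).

1. free(e,d)  →  {above(a,a), above(a,d), above(a,e), above(d,d), above(d,e), above(e,a), linked(e,d), on(d,d), on(e,d)}
2. push(e,d)  →  {above(a,a), above(a,d), above(a,e), above(d,e), above(e,a), near(e), on(d,d), on(e,d)}
3. swap(e,a)  →  {above(a,a), above(a,d), above(a,e), above(d,e), above(e,e), linked(a,a), near(e), on(d,d), on(e,d)}
4. push(a,a)  →  {above(a,d), above(a,e), above(d,e), above(e,e), near(a), near(e), on(d,d), on(e,d)}
5. tag(a)  →  {above(a,d), above(a,e), above(d,e), above(e,e), near(a), near(e), on(a,a), on(d,d), on(e,d)}
6. free(d,a)  →  {above(a,d), above(a,e), above(d,e), above(e,e), linked(d,a), near(a), near(e), on(a,a), on(d,a), on(d,d), on(e,d)}

free(e,d); push(e,d); swap(e,a); push(a,a); tag(a); free(d,a)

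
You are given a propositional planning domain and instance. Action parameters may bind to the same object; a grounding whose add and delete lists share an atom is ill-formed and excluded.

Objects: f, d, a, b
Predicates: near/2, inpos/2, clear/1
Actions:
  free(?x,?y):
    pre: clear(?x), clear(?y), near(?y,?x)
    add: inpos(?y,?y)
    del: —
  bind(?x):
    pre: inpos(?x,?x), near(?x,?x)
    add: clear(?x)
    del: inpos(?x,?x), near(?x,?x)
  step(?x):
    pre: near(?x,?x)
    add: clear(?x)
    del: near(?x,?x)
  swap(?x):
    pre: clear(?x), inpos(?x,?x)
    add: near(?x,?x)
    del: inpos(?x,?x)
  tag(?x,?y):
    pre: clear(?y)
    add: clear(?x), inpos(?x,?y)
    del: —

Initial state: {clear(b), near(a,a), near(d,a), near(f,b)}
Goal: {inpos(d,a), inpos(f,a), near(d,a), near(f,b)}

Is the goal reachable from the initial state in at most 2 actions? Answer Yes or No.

1. step(a)  →  {clear(a), clear(b), near(d,a), near(f,b)}
2. tag(f,a)  →  {clear(a), clear(b), clear(f), inpos(f,a), near(d,a), near(f,b)}
3. tag(d,a)  →  {clear(a), clear(b), clear(d), clear(f), inpos(d,a), inpos(f,a), near(d,a), near(f,b)}
optimal plan length = 3; 3 > 2

No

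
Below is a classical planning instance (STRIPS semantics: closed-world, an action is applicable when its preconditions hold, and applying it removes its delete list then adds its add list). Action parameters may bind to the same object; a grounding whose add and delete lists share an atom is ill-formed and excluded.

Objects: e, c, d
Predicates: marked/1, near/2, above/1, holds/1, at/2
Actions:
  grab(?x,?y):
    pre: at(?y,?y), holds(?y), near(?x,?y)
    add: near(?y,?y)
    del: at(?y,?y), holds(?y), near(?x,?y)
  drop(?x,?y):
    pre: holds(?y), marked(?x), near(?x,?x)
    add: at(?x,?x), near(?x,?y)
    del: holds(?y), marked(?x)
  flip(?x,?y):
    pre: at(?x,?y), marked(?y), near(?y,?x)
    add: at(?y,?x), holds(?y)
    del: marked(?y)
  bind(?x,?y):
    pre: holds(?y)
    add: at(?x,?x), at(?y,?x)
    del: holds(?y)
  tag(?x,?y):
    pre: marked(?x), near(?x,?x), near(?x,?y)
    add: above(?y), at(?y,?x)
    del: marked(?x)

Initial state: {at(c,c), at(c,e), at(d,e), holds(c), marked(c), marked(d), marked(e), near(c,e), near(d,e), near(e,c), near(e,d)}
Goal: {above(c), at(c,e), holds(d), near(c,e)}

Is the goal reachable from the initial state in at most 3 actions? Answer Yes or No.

1. grab(e,c)  →  {at(c,e), at(d,e), marked(c), marked(d), marked(e), near(c,c), near(c,e), near(d,e), near(e,d)}
2. flip(d,e)  →  {at(c,e), at(d,e), at(e,d), holds(e), marked(c), marked(d), near(c,c), near(c,e), near(d,e), near(e,d)}
3. flip(e,d)  →  {at(c,e), at(d,e), at(e,d), holds(d), holds(e), marked(c), near(c,c), near(c,e), near(d,e), near(e,d)}
4. tag(c,c)  →  {above(c), at(c,c), at(c,e), at(d,e), at(e,d), holds(d), holds(e), near(c,c), near(c,e), near(d,e), near(e,d)}
optimal plan length = 4; 4 > 3

No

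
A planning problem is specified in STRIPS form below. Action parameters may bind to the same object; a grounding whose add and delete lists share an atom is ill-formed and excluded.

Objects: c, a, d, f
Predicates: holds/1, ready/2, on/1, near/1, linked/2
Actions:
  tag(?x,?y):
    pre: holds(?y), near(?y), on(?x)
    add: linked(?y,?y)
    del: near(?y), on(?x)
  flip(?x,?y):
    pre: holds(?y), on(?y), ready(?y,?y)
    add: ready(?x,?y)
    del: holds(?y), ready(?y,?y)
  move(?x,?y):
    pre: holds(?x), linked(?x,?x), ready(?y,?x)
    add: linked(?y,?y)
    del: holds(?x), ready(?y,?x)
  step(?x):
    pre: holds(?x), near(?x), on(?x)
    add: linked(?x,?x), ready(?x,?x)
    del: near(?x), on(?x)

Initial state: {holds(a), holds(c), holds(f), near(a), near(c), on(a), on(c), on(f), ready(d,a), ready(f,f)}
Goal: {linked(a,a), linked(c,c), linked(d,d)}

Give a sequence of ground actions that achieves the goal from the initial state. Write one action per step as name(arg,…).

tag(c,c); tag(a,a); move(a,d)

1. tag(c,c)  →  {holds(a), holds(c), holds(f), linked(c,c), near(a), on(a), on(f), ready(d,a), ready(f,f)}
2. tag(a,a)  →  {holds(a), holds(c), holds(f), linked(a,a), linked(c,c), on(f), ready(d,a), ready(f,f)}
3. move(a,d)  →  {holds(c), holds(f), linked(a,a), linked(c,c), linked(d,d), on(f), ready(f,f)}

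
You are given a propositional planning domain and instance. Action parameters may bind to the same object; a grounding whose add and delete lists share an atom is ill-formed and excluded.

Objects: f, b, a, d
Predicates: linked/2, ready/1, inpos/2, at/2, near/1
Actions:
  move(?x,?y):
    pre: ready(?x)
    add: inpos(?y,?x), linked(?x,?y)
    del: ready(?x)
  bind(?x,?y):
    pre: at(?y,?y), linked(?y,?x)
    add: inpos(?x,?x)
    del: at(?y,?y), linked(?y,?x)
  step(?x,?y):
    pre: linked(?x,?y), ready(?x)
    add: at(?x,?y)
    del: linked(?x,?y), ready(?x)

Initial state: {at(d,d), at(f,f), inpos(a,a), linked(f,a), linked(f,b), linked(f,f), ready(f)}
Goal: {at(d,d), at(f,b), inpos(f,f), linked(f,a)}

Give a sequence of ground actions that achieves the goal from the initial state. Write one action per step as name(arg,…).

1. bind(f,f)  →  {at(d,d), inpos(a,a), inpos(f,f), linked(f,a), linked(f,b), ready(f)}
2. step(f,b)  →  {at(d,d), at(f,b), inpos(a,a), inpos(f,f), linked(f,a)}

bind(f,f); step(f,b)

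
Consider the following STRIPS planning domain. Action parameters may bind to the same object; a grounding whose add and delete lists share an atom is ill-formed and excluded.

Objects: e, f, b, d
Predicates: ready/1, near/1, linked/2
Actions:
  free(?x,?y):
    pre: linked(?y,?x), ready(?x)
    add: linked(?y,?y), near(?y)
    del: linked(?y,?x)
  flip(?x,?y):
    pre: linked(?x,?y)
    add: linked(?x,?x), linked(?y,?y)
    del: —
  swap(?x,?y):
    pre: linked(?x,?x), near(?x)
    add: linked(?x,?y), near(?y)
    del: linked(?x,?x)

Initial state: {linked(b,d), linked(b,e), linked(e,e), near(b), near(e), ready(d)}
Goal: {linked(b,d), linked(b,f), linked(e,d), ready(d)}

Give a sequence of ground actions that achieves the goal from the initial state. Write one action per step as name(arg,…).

flip(b,e); swap(e,d); swap(b,f)

1. flip(b,e)  →  {linked(b,b), linked(b,d), linked(b,e), linked(e,e), near(b), near(e), ready(d)}
2. swap(e,d)  →  {linked(b,b), linked(b,d), linked(b,e), linked(e,d), near(b), near(d), near(e), ready(d)}
3. swap(b,f)  →  {linked(b,d), linked(b,e), linked(b,f), linked(e,d), near(b), near(d), near(e), near(f), ready(d)}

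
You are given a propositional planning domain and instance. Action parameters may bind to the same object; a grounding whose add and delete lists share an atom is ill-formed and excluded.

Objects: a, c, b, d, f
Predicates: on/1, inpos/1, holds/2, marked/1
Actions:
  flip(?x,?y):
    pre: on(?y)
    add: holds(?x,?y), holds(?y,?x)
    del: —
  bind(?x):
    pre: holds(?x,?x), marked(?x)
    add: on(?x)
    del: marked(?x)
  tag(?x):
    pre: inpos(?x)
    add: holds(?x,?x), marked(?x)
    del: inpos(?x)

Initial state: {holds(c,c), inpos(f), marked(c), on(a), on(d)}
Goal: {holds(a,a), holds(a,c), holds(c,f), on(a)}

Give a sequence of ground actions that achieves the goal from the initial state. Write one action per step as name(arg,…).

flip(a,a); flip(c,a); bind(c); flip(f,c)

1. flip(a,a)  →  {holds(a,a), holds(c,c), inpos(f), marked(c), on(a), on(d)}
2. flip(c,a)  →  {holds(a,a), holds(a,c), holds(c,a), holds(c,c), inpos(f), marked(c), on(a), on(d)}
3. bind(c)  →  {holds(a,a), holds(a,c), holds(c,a), holds(c,c), inpos(f), on(a), on(c), on(d)}
4. flip(f,c)  →  {holds(a,a), holds(a,c), holds(c,a), holds(c,c), holds(c,f), holds(f,c), inpos(f), on(a), on(c), on(d)}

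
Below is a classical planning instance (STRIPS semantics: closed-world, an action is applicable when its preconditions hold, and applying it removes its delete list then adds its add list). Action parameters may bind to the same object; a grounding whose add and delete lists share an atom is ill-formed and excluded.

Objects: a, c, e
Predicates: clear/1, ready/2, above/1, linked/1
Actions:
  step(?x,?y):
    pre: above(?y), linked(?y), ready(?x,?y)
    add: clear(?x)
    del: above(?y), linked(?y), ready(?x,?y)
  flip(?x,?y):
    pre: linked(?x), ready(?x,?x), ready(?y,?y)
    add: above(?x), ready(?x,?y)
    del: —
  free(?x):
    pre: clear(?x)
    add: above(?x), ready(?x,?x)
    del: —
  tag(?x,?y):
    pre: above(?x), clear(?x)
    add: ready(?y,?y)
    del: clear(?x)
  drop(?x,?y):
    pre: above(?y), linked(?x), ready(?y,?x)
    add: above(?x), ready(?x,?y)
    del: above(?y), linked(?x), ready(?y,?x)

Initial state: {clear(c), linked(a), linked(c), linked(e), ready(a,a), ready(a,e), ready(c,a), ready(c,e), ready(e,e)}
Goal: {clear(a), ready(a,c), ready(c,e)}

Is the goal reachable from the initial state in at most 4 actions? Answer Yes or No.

Yes

1. free(c)  →  {above(c), clear(c), linked(a), linked(c), linked(e), ready(a,a), ready(a,e), ready(c,a), ready(c,c), ready(c,e), ready(e,e)}
2. flip(a,c)  →  {above(a), above(c), clear(c), linked(a), linked(c), linked(e), ready(a,a), ready(a,c), ready(a,e), ready(c,a), ready(c,c), ready(c,e), ready(e,e)}
3. step(a,a)  →  {above(c), clear(a), clear(c), linked(c), linked(e), ready(a,c), ready(a,e), ready(c,a), ready(c,c), ready(c,e), ready(e,e)}
optimal plan length = 3; 3 ≤ 4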